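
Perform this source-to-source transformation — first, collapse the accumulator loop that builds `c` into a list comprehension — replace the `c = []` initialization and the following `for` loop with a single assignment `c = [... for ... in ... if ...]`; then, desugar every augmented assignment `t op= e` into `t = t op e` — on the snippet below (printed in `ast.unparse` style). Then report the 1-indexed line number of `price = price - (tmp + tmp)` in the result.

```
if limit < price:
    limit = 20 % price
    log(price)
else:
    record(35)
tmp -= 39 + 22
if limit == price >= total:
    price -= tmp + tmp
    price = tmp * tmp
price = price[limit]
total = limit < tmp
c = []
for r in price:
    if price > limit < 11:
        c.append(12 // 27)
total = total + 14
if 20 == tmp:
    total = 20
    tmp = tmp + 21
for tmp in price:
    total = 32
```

8

Transformed code:
if limit < price:
    limit = 20 % price
    log(price)
else:
    record(35)
tmp = tmp - (39 + 22)
if limit == price >= total:
    price = price - (tmp + tmp)
    price = tmp * tmp
price = price[limit]
total = limit < tmp
c = [12 // 27 for r in price if price > limit < 11]
total = total + 14
if 20 == tmp:
    total = 20
    tmp = tmp + 21
for tmp in price:
    total = 32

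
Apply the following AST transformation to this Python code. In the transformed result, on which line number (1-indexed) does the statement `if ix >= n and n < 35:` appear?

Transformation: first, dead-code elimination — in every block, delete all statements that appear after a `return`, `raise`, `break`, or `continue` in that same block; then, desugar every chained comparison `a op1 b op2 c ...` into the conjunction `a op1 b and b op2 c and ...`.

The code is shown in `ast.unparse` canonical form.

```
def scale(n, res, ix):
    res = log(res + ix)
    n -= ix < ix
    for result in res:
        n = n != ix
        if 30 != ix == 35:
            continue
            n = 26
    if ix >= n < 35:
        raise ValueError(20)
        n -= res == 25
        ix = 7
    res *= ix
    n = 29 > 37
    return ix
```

8

Transformed code:
def scale(n, res, ix):
    res = log(res + ix)
    n -= ix < ix
    for result in res:
        n = n != ix
        if 30 != ix and ix == 35:
            continue
    if ix >= n and n < 35:
        raise ValueError(20)
    res *= ix
    n = 29 > 37
    return ix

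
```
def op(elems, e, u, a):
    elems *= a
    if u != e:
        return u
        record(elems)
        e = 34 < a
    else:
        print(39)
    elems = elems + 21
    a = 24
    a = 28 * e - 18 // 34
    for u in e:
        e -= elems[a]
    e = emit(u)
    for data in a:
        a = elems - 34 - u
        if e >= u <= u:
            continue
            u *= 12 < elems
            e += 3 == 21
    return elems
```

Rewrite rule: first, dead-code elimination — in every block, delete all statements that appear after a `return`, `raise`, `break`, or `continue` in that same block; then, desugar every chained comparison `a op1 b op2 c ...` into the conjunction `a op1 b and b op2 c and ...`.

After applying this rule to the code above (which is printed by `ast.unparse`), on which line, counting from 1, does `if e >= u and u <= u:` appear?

15

Transformed code:
def op(elems, e, u, a):
    elems *= a
    if u != e:
        return u
    else:
        print(39)
    elems = elems + 21
    a = 24
    a = 28 * e - 18 // 34
    for u in e:
        e -= elems[a]
    e = emit(u)
    for data in a:
        a = elems - 34 - u
        if e >= u and u <= u:
            continue
    return elems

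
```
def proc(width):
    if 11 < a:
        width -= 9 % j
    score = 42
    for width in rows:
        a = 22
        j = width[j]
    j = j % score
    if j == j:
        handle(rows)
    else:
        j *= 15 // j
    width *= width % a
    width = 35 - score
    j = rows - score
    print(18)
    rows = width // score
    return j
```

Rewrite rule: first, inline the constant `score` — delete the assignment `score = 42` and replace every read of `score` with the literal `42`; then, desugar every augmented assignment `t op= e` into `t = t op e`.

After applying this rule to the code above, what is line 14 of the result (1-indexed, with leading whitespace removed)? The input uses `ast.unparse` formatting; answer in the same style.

j = rows - 42

Transformed code:
def proc(width):
    if 11 < a:
        width = width - 9 % j
    for width in rows:
        a = 22
        j = width[j]
    j = j % 42
    if j == j:
        handle(rows)
    else:
        j = j * (15 // j)
    width = width * (width % a)
    width = 35 - 42
    j = rows - 42
    print(18)
    rows = width // 42
    return j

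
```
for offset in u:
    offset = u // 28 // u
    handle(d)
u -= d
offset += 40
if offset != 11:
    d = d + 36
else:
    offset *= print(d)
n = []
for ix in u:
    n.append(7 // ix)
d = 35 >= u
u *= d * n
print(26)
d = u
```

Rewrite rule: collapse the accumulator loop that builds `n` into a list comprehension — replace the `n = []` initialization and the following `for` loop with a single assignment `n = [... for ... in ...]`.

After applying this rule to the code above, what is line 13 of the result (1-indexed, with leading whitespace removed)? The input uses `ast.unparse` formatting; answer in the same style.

Transformed code:
for offset in u:
    offset = u // 28 // u
    handle(d)
u -= d
offset += 40
if offset != 11:
    d = d + 36
else:
    offset *= print(d)
n = [7 // ix for ix in u]
d = 35 >= u
u *= d * n
print(26)
d = u

print(26)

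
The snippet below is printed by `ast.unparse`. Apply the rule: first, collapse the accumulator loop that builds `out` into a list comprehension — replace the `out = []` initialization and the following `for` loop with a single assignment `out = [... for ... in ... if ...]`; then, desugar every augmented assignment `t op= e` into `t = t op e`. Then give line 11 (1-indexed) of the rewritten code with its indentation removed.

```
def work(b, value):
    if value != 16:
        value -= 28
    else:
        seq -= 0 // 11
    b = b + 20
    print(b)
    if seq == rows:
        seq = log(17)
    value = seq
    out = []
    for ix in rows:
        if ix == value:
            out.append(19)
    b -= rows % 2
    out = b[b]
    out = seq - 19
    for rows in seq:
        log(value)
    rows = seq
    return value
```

Transformed code:
def work(b, value):
    if value != 16:
        value = value - 28
    else:
        seq = seq - 0 // 11
    b = b + 20
    print(b)
    if seq == rows:
        seq = log(17)
    value = seq
    out = [19 for ix in rows if ix == value]
    b = b - rows % 2
    out = b[b]
    out = seq - 19
    for rows in seq:
        log(value)
    rows = seq
    return value

out = [19 for ix in rows if ix == value]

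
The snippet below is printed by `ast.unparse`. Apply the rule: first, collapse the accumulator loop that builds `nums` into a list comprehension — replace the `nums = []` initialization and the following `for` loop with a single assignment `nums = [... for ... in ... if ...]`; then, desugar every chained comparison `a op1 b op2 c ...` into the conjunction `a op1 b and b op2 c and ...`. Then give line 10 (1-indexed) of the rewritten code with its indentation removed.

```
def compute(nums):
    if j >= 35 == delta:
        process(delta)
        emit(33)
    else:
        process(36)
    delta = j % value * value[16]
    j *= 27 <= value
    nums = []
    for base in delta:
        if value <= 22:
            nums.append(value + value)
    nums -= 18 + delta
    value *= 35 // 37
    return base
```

nums -= 18 + delta

Transformed code:
def compute(nums):
    if j >= 35 and 35 == delta:
        process(delta)
        emit(33)
    else:
        process(36)
    delta = j % value * value[16]
    j *= 27 <= value
    nums = [value + value for base in delta if value <= 22]
    nums -= 18 + delta
    value *= 35 // 37
    return base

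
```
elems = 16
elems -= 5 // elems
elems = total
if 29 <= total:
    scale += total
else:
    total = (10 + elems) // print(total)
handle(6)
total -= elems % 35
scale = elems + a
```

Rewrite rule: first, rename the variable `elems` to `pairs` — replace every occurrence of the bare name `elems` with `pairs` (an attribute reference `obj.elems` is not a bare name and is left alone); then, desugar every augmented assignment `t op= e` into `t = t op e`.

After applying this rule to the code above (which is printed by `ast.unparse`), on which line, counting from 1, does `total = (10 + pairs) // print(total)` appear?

Transformed code:
pairs = 16
pairs = pairs - 5 // pairs
pairs = total
if 29 <= total:
    scale = scale + total
else:
    total = (10 + pairs) // print(total)
handle(6)
total = total - pairs % 35
scale = pairs + a

7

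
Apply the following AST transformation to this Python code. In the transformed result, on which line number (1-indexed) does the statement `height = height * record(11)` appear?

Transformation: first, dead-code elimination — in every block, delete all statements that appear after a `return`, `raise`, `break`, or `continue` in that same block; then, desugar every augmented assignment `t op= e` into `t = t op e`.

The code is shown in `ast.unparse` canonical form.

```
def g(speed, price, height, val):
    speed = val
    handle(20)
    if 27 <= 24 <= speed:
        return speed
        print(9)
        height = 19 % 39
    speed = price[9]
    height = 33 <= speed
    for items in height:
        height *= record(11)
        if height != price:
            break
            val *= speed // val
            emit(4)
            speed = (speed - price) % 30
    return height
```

9

Transformed code:
def g(speed, price, height, val):
    speed = val
    handle(20)
    if 27 <= 24 <= speed:
        return speed
    speed = price[9]
    height = 33 <= speed
    for items in height:
        height = height * record(11)
        if height != price:
            break
    return height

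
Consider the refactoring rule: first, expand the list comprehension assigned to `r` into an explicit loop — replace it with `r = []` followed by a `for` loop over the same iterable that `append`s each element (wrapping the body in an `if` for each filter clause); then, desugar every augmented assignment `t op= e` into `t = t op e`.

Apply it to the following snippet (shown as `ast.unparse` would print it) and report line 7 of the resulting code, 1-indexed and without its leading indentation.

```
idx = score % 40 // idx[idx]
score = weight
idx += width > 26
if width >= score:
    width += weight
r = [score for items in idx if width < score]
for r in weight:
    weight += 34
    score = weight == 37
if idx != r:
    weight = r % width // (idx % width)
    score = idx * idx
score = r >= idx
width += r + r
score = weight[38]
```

for items in idx:

Transformed code:
idx = score % 40 // idx[idx]
score = weight
idx = idx + (width > 26)
if width >= score:
    width = width + weight
r = []
for items in idx:
    if width < score:
        r.append(score)
for r in weight:
    weight = weight + 34
    score = weight == 37
if idx != r:
    weight = r % width // (idx % width)
    score = idx * idx
score = r >= idx
width = width + (r + r)
score = weight[38]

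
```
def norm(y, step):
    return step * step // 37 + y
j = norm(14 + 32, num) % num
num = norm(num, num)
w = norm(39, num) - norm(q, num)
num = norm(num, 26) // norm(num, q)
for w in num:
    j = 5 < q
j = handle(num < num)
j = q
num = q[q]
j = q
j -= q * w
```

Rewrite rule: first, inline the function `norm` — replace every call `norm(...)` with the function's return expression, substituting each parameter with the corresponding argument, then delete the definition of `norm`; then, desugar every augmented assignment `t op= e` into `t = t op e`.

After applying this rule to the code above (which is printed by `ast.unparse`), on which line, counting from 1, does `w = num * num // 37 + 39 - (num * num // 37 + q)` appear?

3

Transformed code:
j = (num * num // 37 + (14 + 32)) % num
num = num * num // 37 + num
w = num * num // 37 + 39 - (num * num // 37 + q)
num = (26 * 26 // 37 + num) // (q * q // 37 + num)
for w in num:
    j = 5 < q
j = handle(num < num)
j = q
num = q[q]
j = q
j = j - q * w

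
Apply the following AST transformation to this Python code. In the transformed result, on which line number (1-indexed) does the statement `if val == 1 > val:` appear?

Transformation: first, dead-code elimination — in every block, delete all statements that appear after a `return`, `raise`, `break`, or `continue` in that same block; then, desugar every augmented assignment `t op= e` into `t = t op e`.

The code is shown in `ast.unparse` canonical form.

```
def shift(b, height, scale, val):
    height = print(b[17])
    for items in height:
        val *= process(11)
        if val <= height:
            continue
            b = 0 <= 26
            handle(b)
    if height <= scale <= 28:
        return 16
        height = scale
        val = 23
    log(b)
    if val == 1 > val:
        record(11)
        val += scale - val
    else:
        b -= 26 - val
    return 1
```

Transformed code:
def shift(b, height, scale, val):
    height = print(b[17])
    for items in height:
        val = val * process(11)
        if val <= height:
            continue
    if height <= scale <= 28:
        return 16
    log(b)
    if val == 1 > val:
        record(11)
        val = val + (scale - val)
    else:
        b = b - (26 - val)
    return 1

10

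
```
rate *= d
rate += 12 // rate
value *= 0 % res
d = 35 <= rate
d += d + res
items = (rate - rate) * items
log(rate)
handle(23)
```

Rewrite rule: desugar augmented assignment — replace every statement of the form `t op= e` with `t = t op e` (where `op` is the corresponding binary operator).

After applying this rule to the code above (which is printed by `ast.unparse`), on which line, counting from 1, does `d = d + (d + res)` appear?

5

Transformed code:
rate = rate * d
rate = rate + 12 // rate
value = value * (0 % res)
d = 35 <= rate
d = d + (d + res)
items = (rate - rate) * items
log(rate)
handle(23)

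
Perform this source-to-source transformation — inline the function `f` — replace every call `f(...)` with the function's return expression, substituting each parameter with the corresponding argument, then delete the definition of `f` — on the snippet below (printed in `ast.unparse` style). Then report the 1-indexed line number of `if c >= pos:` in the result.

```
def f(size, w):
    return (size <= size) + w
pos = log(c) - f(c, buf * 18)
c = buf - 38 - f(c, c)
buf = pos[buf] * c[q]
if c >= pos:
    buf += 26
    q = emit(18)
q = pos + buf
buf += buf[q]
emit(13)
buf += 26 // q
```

4

Transformed code:
pos = log(c) - ((c <= c) + buf * 18)
c = buf - 38 - ((c <= c) + c)
buf = pos[buf] * c[q]
if c >= pos:
    buf += 26
    q = emit(18)
q = pos + buf
buf += buf[q]
emit(13)
buf += 26 // q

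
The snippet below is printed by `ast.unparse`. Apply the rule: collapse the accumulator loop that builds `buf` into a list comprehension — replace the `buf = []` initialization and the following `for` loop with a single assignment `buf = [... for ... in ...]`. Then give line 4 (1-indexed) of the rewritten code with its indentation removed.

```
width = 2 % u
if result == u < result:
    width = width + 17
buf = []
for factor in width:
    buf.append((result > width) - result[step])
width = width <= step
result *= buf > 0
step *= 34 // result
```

Transformed code:
width = 2 % u
if result == u < result:
    width = width + 17
buf = [(result > width) - result[step] for factor in width]
width = width <= step
result *= buf > 0
step *= 34 // result

buf = [(result > width) - result[step] for factor in width]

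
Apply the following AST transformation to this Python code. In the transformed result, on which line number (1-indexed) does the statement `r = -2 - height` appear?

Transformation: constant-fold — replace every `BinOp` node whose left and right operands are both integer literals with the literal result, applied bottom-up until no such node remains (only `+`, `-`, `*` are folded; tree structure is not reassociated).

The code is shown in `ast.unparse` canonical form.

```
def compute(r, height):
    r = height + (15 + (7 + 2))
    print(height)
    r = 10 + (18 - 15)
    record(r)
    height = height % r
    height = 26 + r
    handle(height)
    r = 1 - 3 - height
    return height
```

Transformed code:
def compute(r, height):
    r = height + 24
    print(height)
    r = 13
    record(r)
    height = height % r
    height = 26 + r
    handle(height)
    r = -2 - height
    return height

9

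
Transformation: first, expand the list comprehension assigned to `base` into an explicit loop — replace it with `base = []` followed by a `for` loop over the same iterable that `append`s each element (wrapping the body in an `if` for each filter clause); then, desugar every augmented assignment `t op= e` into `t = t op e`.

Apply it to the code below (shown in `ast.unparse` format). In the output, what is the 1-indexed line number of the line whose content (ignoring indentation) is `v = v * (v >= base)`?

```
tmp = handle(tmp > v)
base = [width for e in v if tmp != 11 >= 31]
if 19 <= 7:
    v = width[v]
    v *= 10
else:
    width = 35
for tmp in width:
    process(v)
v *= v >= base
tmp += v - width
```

Transformed code:
tmp = handle(tmp > v)
base = []
for e in v:
    if tmp != 11 >= 31:
        base.append(width)
if 19 <= 7:
    v = width[v]
    v = v * 10
else:
    width = 35
for tmp in width:
    process(v)
v = v * (v >= base)
tmp = tmp + (v - width)

13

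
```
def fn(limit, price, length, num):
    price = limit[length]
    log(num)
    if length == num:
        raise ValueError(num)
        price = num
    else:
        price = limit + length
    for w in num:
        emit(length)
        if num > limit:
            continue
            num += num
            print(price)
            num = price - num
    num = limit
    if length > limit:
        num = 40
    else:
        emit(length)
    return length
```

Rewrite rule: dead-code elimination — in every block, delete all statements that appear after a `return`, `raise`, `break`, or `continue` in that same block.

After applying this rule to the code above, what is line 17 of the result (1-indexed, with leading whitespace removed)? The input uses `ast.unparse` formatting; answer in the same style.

Transformed code:
def fn(limit, price, length, num):
    price = limit[length]
    log(num)
    if length == num:
        raise ValueError(num)
    else:
        price = limit + length
    for w in num:
        emit(length)
        if num > limit:
            continue
    num = limit
    if length > limit:
        num = 40
    else:
        emit(length)
    return length

return length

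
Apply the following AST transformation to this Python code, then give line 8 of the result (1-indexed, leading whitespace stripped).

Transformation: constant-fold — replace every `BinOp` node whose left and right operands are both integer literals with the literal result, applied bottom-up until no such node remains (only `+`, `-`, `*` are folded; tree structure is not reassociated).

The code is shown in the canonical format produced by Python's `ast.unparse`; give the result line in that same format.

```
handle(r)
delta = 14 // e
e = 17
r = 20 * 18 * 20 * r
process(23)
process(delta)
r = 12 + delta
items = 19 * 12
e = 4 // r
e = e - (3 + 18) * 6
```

items = 228

Transformed code:
handle(r)
delta = 14 // e
e = 17
r = 7200 * r
process(23)
process(delta)
r = 12 + delta
items = 228
e = 4 // r
e = e - 126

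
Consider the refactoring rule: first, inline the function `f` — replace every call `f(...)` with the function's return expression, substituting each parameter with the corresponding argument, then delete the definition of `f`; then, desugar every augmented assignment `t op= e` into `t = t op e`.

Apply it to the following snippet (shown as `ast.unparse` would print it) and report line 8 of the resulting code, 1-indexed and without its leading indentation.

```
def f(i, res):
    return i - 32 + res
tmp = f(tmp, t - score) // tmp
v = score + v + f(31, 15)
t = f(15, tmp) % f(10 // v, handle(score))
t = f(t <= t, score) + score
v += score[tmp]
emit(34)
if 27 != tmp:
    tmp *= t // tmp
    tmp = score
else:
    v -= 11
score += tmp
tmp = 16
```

Transformed code:
tmp = (tmp - 32 + (t - score)) // tmp
v = score + v + (31 - 32 + 15)
t = (15 - 32 + tmp) % (10 // v - 32 + handle(score))
t = (t <= t) - 32 + score + score
v = v + score[tmp]
emit(34)
if 27 != tmp:
    tmp = tmp * (t // tmp)
    tmp = score
else:
    v = v - 11
score = score + tmp
tmp = 16

tmp = tmp * (t // tmp)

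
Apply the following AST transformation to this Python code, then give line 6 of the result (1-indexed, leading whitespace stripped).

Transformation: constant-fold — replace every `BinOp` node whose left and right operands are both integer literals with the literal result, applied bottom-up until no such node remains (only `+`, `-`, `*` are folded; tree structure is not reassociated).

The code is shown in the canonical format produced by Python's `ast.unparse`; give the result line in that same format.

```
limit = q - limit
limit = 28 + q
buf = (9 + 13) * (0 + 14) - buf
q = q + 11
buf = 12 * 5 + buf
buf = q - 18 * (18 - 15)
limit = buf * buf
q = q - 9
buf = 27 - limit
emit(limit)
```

Transformed code:
limit = q - limit
limit = 28 + q
buf = 308 - buf
q = q + 11
buf = 60 + buf
buf = q - 54
limit = buf * buf
q = q - 9
buf = 27 - limit
emit(limit)

buf = q - 54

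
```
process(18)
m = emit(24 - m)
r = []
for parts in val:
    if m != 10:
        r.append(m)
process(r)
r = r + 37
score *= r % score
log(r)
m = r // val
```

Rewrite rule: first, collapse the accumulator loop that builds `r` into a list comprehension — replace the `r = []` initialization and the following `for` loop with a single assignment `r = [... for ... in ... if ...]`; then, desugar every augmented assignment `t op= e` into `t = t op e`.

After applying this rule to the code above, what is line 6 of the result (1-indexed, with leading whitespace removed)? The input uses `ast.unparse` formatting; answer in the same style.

Transformed code:
process(18)
m = emit(24 - m)
r = [m for parts in val if m != 10]
process(r)
r = r + 37
score = score * (r % score)
log(r)
m = r // val

score = score * (r % score)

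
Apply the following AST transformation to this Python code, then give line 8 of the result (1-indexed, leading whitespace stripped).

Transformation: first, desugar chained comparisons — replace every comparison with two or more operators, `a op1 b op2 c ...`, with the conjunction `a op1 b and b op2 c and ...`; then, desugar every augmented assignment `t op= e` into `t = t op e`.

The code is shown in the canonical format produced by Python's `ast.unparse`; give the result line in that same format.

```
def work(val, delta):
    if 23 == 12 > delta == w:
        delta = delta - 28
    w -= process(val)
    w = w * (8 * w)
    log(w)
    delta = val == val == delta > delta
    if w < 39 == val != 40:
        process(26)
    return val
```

Transformed code:
def work(val, delta):
    if 23 == 12 and 12 > delta and (delta == w):
        delta = delta - 28
    w = w - process(val)
    w = w * (8 * w)
    log(w)
    delta = val == val and val == delta and (delta > delta)
    if w < 39 and 39 == val and (val != 40):
        process(26)
    return val

if w < 39 and 39 == val and (val != 40):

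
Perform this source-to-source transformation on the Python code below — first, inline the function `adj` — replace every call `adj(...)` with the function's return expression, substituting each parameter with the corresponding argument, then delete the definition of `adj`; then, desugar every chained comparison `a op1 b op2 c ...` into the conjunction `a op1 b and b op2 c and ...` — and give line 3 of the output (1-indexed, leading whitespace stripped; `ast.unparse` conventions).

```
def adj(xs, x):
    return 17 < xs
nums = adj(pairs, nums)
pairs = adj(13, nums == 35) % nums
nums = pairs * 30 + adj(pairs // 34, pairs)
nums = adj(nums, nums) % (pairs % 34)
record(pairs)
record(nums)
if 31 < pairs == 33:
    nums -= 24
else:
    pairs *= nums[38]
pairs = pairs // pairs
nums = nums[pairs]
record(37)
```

nums = pairs * 30 + (17 < pairs // 34)

Transformed code:
nums = 17 < pairs
pairs = (17 < 13) % nums
nums = pairs * 30 + (17 < pairs // 34)
nums = (17 < nums) % (pairs % 34)
record(pairs)
record(nums)
if 31 < pairs and pairs == 33:
    nums -= 24
else:
    pairs *= nums[38]
pairs = pairs // pairs
nums = nums[pairs]
record(37)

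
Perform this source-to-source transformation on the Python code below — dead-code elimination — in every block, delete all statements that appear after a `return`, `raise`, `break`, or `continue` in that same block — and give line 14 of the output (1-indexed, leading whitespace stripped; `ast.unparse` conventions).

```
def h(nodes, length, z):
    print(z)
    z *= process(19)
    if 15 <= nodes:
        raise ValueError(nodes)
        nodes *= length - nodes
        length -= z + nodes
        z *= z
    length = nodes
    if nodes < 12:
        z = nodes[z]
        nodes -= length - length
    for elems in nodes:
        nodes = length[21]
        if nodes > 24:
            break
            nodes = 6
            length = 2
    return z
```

Transformed code:
def h(nodes, length, z):
    print(z)
    z *= process(19)
    if 15 <= nodes:
        raise ValueError(nodes)
    length = nodes
    if nodes < 12:
        z = nodes[z]
        nodes -= length - length
    for elems in nodes:
        nodes = length[21]
        if nodes > 24:
            break
    return z

return z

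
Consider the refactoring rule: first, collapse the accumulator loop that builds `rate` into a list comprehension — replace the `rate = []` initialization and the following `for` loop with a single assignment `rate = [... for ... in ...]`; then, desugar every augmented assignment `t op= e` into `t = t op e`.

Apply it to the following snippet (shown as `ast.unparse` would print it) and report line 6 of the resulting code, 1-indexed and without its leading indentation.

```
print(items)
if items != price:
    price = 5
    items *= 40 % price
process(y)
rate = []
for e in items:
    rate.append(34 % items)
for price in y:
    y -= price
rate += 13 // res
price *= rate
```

Transformed code:
print(items)
if items != price:
    price = 5
    items = items * (40 % price)
process(y)
rate = [34 % items for e in items]
for price in y:
    y = y - price
rate = rate + 13 // res
price = price * rate

rate = [34 % items for e in items]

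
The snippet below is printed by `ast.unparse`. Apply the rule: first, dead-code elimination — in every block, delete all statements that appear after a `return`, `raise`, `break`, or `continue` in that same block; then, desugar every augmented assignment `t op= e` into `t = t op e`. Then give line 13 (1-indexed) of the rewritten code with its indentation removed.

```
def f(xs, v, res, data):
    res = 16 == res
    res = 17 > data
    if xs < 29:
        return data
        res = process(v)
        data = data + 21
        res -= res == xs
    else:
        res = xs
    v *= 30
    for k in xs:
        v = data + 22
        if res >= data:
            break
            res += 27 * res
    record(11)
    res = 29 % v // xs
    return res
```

record(11)

Transformed code:
def f(xs, v, res, data):
    res = 16 == res
    res = 17 > data
    if xs < 29:
        return data
    else:
        res = xs
    v = v * 30
    for k in xs:
        v = data + 22
        if res >= data:
            break
    record(11)
    res = 29 % v // xs
    return res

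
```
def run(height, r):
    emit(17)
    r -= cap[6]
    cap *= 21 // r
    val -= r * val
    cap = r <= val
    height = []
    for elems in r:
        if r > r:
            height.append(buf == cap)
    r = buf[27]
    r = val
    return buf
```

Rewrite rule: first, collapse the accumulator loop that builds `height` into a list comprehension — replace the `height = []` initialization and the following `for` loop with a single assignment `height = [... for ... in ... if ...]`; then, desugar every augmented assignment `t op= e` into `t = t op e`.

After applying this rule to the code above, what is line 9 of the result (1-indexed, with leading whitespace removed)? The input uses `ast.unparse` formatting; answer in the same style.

Transformed code:
def run(height, r):
    emit(17)
    r = r - cap[6]
    cap = cap * (21 // r)
    val = val - r * val
    cap = r <= val
    height = [buf == cap for elems in r if r > r]
    r = buf[27]
    r = val
    return buf

r = val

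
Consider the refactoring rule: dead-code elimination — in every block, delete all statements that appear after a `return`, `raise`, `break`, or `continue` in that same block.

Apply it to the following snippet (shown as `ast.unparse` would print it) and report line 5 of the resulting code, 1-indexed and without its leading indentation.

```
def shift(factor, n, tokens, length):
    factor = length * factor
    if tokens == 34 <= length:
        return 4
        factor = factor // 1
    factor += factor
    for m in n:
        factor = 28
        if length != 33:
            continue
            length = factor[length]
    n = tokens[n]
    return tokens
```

Transformed code:
def shift(factor, n, tokens, length):
    factor = length * factor
    if tokens == 34 <= length:
        return 4
    factor += factor
    for m in n:
        factor = 28
        if length != 33:
            continue
    n = tokens[n]
    return tokens

factor += factor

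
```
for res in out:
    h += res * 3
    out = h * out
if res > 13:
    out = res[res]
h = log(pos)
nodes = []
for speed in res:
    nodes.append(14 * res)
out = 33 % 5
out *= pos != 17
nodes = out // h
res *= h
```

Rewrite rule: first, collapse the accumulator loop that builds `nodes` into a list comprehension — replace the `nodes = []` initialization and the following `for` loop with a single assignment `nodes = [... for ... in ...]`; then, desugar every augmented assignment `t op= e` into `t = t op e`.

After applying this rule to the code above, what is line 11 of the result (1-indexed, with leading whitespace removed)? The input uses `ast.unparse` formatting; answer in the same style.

Transformed code:
for res in out:
    h = h + res * 3
    out = h * out
if res > 13:
    out = res[res]
h = log(pos)
nodes = [14 * res for speed in res]
out = 33 % 5
out = out * (pos != 17)
nodes = out // h
res = res * h

res = res * h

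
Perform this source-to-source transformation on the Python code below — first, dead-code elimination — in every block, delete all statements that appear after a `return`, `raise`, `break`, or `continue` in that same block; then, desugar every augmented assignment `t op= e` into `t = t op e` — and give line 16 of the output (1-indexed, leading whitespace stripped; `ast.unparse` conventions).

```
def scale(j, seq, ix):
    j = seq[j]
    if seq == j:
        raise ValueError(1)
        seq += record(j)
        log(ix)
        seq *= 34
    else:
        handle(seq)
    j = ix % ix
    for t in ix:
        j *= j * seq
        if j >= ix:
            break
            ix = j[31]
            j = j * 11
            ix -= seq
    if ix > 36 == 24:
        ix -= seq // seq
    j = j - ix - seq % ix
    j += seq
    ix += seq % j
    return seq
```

ix = ix + seq % j

Transformed code:
def scale(j, seq, ix):
    j = seq[j]
    if seq == j:
        raise ValueError(1)
    else:
        handle(seq)
    j = ix % ix
    for t in ix:
        j = j * (j * seq)
        if j >= ix:
            break
    if ix > 36 == 24:
        ix = ix - seq // seq
    j = j - ix - seq % ix
    j = j + seq
    ix = ix + seq % j
    return seq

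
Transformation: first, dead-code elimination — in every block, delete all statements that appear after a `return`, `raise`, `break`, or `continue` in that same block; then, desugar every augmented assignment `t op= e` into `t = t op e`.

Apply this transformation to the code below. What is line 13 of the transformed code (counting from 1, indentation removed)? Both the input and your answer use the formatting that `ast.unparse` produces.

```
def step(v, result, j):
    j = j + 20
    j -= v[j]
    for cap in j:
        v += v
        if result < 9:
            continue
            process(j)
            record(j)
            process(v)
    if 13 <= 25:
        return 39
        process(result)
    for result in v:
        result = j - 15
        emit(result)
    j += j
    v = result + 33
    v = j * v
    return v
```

j = j + j

Transformed code:
def step(v, result, j):
    j = j + 20
    j = j - v[j]
    for cap in j:
        v = v + v
        if result < 9:
            continue
    if 13 <= 25:
        return 39
    for result in v:
        result = j - 15
        emit(result)
    j = j + j
    v = result + 33
    v = j * v
    return v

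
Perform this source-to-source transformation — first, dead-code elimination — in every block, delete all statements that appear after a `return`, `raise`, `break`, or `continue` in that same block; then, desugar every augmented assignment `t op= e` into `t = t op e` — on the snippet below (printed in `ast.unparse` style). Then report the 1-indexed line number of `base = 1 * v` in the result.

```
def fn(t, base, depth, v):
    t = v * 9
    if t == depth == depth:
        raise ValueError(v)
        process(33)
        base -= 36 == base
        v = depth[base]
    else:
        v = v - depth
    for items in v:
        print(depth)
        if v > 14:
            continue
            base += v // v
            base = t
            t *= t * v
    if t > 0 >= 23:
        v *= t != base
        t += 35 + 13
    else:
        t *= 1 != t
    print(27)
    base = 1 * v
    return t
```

Transformed code:
def fn(t, base, depth, v):
    t = v * 9
    if t == depth == depth:
        raise ValueError(v)
    else:
        v = v - depth
    for items in v:
        print(depth)
        if v > 14:
            continue
    if t > 0 >= 23:
        v = v * (t != base)
        t = t + (35 + 13)
    else:
        t = t * (1 != t)
    print(27)
    base = 1 * v
    return t

17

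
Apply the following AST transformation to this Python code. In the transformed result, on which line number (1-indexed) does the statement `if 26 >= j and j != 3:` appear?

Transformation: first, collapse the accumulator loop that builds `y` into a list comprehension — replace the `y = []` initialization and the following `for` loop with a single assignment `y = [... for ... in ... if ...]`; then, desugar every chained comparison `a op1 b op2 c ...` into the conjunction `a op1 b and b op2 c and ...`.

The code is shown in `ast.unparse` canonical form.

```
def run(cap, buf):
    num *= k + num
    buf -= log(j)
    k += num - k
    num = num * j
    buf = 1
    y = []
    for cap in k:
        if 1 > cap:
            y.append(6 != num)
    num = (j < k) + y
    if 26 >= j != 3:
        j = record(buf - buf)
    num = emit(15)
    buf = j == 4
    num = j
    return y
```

Transformed code:
def run(cap, buf):
    num *= k + num
    buf -= log(j)
    k += num - k
    num = num * j
    buf = 1
    y = [6 != num for cap in k if 1 > cap]
    num = (j < k) + y
    if 26 >= j and j != 3:
        j = record(buf - buf)
    num = emit(15)
    buf = j == 4
    num = j
    return y

9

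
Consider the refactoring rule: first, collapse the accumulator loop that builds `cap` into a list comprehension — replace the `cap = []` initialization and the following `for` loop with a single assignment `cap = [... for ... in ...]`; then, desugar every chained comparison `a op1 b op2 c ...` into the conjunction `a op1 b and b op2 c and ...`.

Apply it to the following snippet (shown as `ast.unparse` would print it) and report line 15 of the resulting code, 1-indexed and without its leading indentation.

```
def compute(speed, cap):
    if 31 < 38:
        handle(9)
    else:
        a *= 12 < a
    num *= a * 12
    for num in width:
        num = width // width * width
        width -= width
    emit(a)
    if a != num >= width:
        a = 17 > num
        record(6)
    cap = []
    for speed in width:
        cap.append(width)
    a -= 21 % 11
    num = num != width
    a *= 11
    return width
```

Transformed code:
def compute(speed, cap):
    if 31 < 38:
        handle(9)
    else:
        a *= 12 < a
    num *= a * 12
    for num in width:
        num = width // width * width
        width -= width
    emit(a)
    if a != num and num >= width:
        a = 17 > num
        record(6)
    cap = [width for speed in width]
    a -= 21 % 11
    num = num != width
    a *= 11
    return width

a -= 21 % 11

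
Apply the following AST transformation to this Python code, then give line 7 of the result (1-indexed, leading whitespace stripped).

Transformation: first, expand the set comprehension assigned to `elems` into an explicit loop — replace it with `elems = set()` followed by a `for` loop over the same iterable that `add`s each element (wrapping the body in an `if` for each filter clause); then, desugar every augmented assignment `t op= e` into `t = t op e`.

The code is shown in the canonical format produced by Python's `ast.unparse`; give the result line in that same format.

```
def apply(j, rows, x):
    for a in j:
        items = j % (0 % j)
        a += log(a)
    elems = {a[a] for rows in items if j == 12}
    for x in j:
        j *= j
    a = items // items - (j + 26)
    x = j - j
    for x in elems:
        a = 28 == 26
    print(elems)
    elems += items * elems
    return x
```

if j == 12:

Transformed code:
def apply(j, rows, x):
    for a in j:
        items = j % (0 % j)
        a = a + log(a)
    elems = set()
    for rows in items:
        if j == 12:
            elems.add(a[a])
    for x in j:
        j = j * j
    a = items // items - (j + 26)
    x = j - j
    for x in elems:
        a = 28 == 26
    print(elems)
    elems = elems + items * elems
    return x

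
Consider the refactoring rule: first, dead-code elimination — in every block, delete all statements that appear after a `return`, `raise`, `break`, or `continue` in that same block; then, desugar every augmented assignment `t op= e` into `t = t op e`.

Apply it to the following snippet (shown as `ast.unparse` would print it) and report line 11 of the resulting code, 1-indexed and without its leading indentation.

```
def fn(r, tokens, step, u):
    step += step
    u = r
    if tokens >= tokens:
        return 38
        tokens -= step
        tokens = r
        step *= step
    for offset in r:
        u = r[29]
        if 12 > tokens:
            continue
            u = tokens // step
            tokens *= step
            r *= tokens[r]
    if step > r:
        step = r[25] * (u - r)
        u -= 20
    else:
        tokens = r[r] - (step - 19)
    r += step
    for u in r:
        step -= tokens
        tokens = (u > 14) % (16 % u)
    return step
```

step = r[25] * (u - r)

Transformed code:
def fn(r, tokens, step, u):
    step = step + step
    u = r
    if tokens >= tokens:
        return 38
    for offset in r:
        u = r[29]
        if 12 > tokens:
            continue
    if step > r:
        step = r[25] * (u - r)
        u = u - 20
    else:
        tokens = r[r] - (step - 19)
    r = r + step
    for u in r:
        step = step - tokens
        tokens = (u > 14) % (16 % u)
    return step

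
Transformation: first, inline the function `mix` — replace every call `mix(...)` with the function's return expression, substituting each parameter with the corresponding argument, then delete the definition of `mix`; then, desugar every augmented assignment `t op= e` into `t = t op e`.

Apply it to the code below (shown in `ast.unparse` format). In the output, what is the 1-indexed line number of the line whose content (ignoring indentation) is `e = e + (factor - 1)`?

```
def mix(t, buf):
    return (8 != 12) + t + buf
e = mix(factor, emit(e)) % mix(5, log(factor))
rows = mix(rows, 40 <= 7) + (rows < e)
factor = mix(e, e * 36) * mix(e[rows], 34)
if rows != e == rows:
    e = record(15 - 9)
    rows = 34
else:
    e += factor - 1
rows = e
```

8

Transformed code:
e = ((8 != 12) + factor + emit(e)) % ((8 != 12) + 5 + log(factor))
rows = (8 != 12) + rows + (40 <= 7) + (rows < e)
factor = ((8 != 12) + e + e * 36) * ((8 != 12) + e[rows] + 34)
if rows != e == rows:
    e = record(15 - 9)
    rows = 34
else:
    e = e + (factor - 1)
rows = e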